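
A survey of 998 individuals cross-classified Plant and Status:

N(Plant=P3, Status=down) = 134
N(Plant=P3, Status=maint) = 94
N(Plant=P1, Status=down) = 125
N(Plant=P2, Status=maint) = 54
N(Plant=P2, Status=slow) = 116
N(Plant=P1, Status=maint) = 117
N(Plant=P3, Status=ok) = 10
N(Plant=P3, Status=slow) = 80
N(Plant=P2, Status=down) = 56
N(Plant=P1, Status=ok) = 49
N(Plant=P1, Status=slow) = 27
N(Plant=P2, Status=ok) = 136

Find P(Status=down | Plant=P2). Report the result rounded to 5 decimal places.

0.15470

Total with Plant=P2: 136 + 116 + 56 + 54 = 362.
P(Status=down | Plant=P2) = 56/362 = 0.15470.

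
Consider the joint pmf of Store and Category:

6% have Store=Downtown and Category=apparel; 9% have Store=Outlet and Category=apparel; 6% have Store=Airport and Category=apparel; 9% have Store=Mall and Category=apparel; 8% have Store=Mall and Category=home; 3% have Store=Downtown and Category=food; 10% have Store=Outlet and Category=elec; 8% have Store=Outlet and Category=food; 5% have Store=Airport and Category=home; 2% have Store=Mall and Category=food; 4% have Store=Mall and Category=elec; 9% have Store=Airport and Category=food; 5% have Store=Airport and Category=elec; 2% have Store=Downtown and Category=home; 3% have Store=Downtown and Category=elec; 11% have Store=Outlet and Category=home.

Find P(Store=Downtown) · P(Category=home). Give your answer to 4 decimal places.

0.0364

P(Store=Downtown) = 0.03 + 0.06 + 0.03 + 0.02 = 0.14.
P(Category=home) = 0.02 + 0.08 + 0.05 + 0.11 = 0.26.
Product: 0.14 × 0.26 = 0.0364.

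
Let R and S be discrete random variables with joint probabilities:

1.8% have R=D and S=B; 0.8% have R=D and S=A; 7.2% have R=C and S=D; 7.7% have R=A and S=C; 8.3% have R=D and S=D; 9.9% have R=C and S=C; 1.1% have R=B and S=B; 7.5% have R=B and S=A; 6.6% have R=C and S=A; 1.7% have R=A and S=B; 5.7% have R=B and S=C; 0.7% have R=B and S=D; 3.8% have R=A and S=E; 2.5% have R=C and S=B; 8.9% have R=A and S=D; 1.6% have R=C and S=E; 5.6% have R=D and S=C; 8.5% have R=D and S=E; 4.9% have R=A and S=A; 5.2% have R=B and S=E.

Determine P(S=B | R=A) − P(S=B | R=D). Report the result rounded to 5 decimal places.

-0.00904

P(R=A) = 0.049 + 0.017 + 0.077 + 0.089 + 0.038 = 0.270; P(S=B | R=A) = 0.017/0.270 = 0.062963.
P(R=D) = 0.008 + 0.018 + 0.056 + 0.083 + 0.085 = 0.250; P(S=B | R=D) = 0.018/0.250 = 0.072000.
Difference = -0.00904.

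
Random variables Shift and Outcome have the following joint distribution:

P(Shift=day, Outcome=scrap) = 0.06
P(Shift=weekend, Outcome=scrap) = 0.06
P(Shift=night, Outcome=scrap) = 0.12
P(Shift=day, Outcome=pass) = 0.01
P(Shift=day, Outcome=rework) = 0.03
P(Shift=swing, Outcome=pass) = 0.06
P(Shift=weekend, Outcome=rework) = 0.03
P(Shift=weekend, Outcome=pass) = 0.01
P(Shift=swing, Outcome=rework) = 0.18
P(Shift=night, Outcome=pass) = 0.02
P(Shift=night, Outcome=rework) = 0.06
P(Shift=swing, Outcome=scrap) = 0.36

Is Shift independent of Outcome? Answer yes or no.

yes

Every cell satisfies P(Shift,Outcome) = P(Shift)·P(Outcome). For instance P(Shift=swing) = 0.60, P(Outcome=scrap) = 0.60, and 0.60×0.60 = 0.36 matches the joint entry. So Shift and Outcome are independent.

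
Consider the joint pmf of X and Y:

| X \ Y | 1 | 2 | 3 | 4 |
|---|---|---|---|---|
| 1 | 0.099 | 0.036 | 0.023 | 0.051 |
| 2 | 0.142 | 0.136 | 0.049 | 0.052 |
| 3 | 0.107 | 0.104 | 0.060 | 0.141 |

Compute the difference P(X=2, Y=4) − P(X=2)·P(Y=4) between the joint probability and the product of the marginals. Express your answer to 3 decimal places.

-0.040

P(X=2) = 0.142 + 0.136 + 0.049 + 0.052 = 0.379.
P(Y=4) = 0.051 + 0.052 + 0.141 = 0.244.
P(X=2, Y=4) − P(X=2)P(Y=4) = 0.052 − 0.379×0.244 = -0.040.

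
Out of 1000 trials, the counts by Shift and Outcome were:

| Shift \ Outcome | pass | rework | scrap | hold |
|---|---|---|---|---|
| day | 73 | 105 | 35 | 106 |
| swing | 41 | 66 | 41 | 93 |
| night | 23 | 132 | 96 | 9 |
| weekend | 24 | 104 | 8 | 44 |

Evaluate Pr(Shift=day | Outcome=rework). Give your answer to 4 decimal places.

0.2580

Total with Outcome=rework: 105 + 66 + 132 + 104 = 407.
P(Shift=day | Outcome=rework) = 105/407 = 0.2580.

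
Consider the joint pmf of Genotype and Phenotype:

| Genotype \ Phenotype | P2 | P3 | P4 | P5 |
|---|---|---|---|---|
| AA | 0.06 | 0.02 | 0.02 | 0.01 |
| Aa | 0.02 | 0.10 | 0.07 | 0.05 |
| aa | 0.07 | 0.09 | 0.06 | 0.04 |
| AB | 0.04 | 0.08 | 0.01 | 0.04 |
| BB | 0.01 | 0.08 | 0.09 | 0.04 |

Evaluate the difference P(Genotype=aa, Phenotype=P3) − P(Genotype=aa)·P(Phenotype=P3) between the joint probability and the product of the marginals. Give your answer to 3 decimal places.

P(Genotype=aa) = 0.07 + 0.09 + 0.06 + 0.04 = 0.26.
P(Phenotype=P3) = 0.02 + 0.10 + 0.09 + 0.08 + 0.08 = 0.37.
P(Genotype=aa, Phenotype=P3) − P(Genotype=aa)P(Phenotype=P3) = 0.09 − 0.26×0.37 = -0.006.

-0.006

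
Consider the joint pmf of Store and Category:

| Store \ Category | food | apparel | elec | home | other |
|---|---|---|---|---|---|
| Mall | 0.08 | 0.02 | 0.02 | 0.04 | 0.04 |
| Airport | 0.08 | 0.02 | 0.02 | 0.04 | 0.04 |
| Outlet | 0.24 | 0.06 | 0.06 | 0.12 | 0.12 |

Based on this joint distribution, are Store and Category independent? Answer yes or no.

Every cell satisfies P(Store,Category) = P(Store)·P(Category). For instance P(Store=Mall) = 0.20, P(Category=other) = 0.20, and 0.20×0.20 = 0.04 matches the joint entry. So Store and Category are independent.

yes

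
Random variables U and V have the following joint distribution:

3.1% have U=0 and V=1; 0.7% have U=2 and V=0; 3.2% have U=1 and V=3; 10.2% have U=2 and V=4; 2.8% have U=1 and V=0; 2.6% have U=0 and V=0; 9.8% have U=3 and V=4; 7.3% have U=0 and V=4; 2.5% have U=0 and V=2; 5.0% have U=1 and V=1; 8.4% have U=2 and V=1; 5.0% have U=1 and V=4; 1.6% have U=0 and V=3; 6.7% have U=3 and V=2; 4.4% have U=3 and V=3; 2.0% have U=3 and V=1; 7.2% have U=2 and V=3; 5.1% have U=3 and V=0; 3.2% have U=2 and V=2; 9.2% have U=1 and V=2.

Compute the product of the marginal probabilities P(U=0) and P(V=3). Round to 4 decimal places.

0.0280

P(U=0) = 0.026 + 0.031 + 0.025 + 0.016 + 0.073 = 0.171.
P(V=3) = 0.016 + 0.032 + 0.072 + 0.044 = 0.164.
Product: 0.171 × 0.164 = 0.0280.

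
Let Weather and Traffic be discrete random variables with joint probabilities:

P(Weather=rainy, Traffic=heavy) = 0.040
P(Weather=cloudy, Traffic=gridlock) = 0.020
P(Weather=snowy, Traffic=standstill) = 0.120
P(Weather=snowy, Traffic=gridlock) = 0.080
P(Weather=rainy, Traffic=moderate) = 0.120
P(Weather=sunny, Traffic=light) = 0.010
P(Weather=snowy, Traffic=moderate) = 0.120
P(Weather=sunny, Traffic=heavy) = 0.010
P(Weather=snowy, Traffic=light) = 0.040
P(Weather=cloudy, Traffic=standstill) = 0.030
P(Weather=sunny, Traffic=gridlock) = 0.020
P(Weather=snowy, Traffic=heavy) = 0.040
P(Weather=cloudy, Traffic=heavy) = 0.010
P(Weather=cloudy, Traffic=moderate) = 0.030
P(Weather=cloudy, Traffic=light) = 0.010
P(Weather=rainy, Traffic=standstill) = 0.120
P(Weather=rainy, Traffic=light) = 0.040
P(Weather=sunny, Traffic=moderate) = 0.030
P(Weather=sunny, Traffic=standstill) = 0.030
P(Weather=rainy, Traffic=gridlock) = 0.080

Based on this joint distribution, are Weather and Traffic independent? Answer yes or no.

Every cell satisfies P(Weather,Traffic) = P(Weather)·P(Traffic). For instance P(Weather=snowy) = 0.400, P(Traffic=heavy) = 0.100, and 0.400×0.100 = 0.040 matches the joint entry. So Weather and Traffic are independent.

yes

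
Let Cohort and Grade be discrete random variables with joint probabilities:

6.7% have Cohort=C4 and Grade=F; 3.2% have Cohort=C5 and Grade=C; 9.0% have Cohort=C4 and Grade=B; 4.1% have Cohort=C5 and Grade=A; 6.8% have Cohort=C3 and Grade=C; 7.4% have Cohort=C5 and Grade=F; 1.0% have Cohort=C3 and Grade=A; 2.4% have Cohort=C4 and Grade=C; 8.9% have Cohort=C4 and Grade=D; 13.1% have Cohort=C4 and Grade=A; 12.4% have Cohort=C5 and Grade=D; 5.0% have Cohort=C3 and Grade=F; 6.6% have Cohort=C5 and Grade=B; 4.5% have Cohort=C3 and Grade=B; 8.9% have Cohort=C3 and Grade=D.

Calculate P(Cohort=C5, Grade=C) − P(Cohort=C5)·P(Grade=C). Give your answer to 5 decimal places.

P(Cohort=C5) = 0.041 + 0.066 + 0.032 + 0.124 + 0.074 = 0.337.
P(Grade=C) = 0.068 + 0.024 + 0.032 = 0.124.
P(Cohort=C5, Grade=C) − P(Cohort=C5)P(Grade=C) = 0.032 − 0.337×0.124 = -0.00979.

-0.00979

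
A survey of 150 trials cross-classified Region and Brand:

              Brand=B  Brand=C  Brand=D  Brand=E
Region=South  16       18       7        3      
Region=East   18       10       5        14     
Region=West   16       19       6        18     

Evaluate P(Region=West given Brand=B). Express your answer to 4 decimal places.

0.3200

Total with Brand=B: 16 + 18 + 16 = 50.
P(Region=West | Brand=B) = 16/50 = 0.3200.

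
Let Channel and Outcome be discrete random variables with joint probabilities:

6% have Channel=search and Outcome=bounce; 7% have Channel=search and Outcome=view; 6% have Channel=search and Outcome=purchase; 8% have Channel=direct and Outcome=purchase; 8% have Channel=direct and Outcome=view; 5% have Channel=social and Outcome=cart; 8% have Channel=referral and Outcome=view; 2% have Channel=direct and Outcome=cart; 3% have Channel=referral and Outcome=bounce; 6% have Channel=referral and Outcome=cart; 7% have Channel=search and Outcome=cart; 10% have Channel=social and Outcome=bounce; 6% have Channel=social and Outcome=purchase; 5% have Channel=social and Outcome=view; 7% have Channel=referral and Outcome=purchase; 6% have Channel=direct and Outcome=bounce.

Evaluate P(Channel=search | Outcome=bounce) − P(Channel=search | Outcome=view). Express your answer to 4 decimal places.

P(Outcome=bounce) = 0.06 + 0.10 + 0.06 + 0.03 = 0.25; P(Channel=search | Outcome=bounce) = 0.06/0.25 = 0.24000.
P(Outcome=view) = 0.07 + 0.05 + 0.08 + 0.08 = 0.28; P(Channel=search | Outcome=view) = 0.07/0.28 = 0.25000.
Difference = -0.0100.

-0.0100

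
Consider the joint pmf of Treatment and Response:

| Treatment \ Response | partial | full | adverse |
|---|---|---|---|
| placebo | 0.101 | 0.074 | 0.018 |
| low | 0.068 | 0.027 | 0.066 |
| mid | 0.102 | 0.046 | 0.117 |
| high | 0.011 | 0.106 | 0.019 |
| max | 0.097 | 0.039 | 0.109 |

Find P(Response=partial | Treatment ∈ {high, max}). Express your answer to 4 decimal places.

P(Treatment=high) = 0.011 + 0.106 + 0.019 = 0.136.
P(Treatment=max) = 0.097 + 0.039 + 0.109 = 0.245.
P(Treatment ∈ {high, max}) = 0.136 + 0.245 = 0.381; P(Response=partial, Treatment ∈ {high, max}) = 0.011 + 0.097 = 0.108.
P(Response=partial | Treatment ∈ {high, max}) = 0.108/0.381 = 0.2835.

0.2835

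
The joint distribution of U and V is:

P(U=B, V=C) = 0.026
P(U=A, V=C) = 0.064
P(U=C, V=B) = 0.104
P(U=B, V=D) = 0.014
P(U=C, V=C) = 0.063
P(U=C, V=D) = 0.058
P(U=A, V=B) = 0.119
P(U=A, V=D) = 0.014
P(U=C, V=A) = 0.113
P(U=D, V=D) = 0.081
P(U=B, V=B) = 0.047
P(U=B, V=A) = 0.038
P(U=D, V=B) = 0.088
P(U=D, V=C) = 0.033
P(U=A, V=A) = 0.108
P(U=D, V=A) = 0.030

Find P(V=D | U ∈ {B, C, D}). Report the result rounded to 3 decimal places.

0.220

P(U=B) = 0.038 + 0.047 + 0.026 + 0.014 = 0.125.
P(U=C) = 0.113 + 0.104 + 0.063 + 0.058 = 0.338.
P(U=D) = 0.030 + 0.088 + 0.033 + 0.081 = 0.232.
P(U ∈ {B, C, D}) = 0.125 + 0.338 + 0.232 = 0.695; P(V=D, U ∈ {B, C, D}) = 0.014 + 0.058 + 0.081 = 0.153.
P(V=D | U ∈ {B, C, D}) = 0.153/0.695 = 0.220.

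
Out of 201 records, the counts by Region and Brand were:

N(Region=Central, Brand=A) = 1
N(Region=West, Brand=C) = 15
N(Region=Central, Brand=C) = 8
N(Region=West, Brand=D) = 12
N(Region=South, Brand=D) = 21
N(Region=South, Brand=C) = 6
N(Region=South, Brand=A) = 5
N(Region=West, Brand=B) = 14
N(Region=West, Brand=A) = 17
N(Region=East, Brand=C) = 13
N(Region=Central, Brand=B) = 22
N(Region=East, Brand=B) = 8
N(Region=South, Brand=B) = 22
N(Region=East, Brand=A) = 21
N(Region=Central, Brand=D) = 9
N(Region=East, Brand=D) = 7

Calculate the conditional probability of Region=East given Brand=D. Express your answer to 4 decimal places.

Total with Brand=D: 21 + 7 + 12 + 9 = 49.
P(Region=East | Brand=D) = 7/49 = 0.1429.

0.1429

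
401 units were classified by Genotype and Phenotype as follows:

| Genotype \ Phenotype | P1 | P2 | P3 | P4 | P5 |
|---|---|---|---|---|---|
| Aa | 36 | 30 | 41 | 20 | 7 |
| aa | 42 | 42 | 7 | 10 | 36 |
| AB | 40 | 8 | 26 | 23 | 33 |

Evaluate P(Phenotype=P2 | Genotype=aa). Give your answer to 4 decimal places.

0.3066

Total with Genotype=aa: 42 + 42 + 7 + 10 + 36 = 137.
P(Phenotype=P2 | Genotype=aa) = 42/137 = 0.3066.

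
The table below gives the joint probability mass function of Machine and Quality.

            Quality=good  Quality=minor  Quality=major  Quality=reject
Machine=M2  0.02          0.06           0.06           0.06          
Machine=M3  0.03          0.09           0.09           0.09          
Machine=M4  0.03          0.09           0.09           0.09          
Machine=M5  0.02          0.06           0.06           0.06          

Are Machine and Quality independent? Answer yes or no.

Every cell satisfies P(Machine,Quality) = P(Machine)·P(Quality). For instance P(Machine=M2) = 0.20, P(Quality=good) = 0.10, and 0.20×0.10 = 0.02 matches the joint entry. So Machine and Quality are independent.

yes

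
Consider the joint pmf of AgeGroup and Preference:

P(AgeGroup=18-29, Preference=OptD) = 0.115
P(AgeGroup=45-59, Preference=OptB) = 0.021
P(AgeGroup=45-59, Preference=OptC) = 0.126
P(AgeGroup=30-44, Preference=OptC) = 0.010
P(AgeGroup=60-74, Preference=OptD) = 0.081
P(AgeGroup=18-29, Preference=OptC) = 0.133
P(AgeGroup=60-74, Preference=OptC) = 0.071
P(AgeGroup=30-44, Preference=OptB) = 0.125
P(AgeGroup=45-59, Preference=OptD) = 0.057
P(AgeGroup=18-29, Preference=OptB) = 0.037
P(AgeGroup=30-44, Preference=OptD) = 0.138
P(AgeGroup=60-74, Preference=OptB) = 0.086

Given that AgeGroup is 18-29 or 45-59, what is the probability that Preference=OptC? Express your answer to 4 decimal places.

0.5297

P(AgeGroup=18-29) = 0.037 + 0.133 + 0.115 = 0.285.
P(AgeGroup=45-59) = 0.021 + 0.126 + 0.057 = 0.204.
P(AgeGroup ∈ {18-29, 45-59}) = 0.285 + 0.204 = 0.489; P(Preference=OptC, AgeGroup ∈ {18-29, 45-59}) = 0.133 + 0.126 = 0.259.
P(Preference=OptC | AgeGroup ∈ {18-29, 45-59}) = 0.259/0.489 = 0.5297.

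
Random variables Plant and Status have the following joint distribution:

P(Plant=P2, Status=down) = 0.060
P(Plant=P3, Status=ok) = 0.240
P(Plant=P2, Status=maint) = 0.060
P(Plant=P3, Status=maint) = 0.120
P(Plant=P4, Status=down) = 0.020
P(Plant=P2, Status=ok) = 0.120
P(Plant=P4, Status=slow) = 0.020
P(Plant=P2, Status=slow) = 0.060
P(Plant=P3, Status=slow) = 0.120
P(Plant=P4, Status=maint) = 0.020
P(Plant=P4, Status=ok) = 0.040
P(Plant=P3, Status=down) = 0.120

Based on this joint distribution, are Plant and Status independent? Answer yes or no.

yes

Every cell satisfies P(Plant,Status) = P(Plant)·P(Status). For instance P(Plant=P2) = 0.300, P(Status=down) = 0.200, and 0.300×0.200 = 0.060 matches the joint entry. So Plant and Status are independent.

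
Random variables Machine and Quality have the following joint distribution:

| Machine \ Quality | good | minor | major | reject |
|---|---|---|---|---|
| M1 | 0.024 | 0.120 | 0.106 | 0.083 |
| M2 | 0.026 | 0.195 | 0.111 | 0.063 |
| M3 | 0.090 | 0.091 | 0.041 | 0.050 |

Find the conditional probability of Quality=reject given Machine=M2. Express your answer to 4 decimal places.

P(Machine=M2) = 0.026 + 0.195 + 0.111 + 0.063 = 0.395.
P(Quality=reject | Machine=M2) = 0.063/0.395 = 0.1595.

0.1595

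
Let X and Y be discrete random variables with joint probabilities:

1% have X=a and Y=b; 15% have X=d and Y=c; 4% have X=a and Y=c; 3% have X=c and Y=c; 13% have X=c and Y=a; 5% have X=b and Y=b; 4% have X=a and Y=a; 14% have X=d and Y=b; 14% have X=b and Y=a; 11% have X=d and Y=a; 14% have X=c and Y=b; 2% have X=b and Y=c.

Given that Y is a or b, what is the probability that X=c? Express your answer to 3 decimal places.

0.355

P(Y=a) = 0.04 + 0.14 + 0.13 + 0.11 = 0.42.
P(Y=b) = 0.01 + 0.05 + 0.14 + 0.14 = 0.34.
P(Y ∈ {a, b}) = 0.42 + 0.34 = 0.76; P(X=c, Y ∈ {a, b}) = 0.13 + 0.14 = 0.27.
P(X=c | Y ∈ {a, b}) = 0.27/0.76 = 0.355.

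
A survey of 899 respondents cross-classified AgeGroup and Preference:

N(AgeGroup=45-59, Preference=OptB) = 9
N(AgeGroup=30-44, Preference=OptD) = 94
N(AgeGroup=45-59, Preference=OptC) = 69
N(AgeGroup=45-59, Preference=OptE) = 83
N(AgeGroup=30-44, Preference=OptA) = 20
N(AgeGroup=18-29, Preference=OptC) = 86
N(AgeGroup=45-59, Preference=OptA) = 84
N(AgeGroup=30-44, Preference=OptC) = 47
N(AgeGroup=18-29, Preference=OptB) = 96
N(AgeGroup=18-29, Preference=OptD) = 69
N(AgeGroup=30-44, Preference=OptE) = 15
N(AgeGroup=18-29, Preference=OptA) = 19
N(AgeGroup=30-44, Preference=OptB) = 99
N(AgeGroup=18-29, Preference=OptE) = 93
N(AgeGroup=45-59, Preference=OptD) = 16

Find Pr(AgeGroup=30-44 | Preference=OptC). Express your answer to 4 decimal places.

Total with Preference=OptC: 86 + 47 + 69 = 202.
P(AgeGroup=30-44 | Preference=OptC) = 47/202 = 0.2327.

0.2327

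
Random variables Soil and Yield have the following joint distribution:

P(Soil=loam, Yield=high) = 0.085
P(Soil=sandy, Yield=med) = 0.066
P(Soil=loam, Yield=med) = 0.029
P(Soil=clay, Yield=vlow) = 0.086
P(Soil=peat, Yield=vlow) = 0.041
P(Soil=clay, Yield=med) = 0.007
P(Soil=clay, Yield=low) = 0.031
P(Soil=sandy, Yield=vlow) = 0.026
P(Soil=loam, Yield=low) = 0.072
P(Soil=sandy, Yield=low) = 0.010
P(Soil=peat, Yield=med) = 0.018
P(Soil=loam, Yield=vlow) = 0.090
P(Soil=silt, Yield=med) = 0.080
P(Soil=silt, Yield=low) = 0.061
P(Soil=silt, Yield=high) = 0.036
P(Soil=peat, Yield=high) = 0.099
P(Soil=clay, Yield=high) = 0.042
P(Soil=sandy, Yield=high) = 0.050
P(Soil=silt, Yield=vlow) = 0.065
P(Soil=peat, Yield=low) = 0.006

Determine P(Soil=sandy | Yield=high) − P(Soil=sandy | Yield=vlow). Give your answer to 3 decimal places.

P(Yield=high) = 0.050 + 0.085 + 0.042 + 0.036 + 0.099 = 0.312; P(Soil=sandy | Yield=high) = 0.050/0.312 = 0.1603.
P(Yield=vlow) = 0.026 + 0.090 + 0.086 + 0.065 + 0.041 = 0.308; P(Soil=sandy | Yield=vlow) = 0.026/0.308 = 0.0844.
Difference = 0.076.

0.076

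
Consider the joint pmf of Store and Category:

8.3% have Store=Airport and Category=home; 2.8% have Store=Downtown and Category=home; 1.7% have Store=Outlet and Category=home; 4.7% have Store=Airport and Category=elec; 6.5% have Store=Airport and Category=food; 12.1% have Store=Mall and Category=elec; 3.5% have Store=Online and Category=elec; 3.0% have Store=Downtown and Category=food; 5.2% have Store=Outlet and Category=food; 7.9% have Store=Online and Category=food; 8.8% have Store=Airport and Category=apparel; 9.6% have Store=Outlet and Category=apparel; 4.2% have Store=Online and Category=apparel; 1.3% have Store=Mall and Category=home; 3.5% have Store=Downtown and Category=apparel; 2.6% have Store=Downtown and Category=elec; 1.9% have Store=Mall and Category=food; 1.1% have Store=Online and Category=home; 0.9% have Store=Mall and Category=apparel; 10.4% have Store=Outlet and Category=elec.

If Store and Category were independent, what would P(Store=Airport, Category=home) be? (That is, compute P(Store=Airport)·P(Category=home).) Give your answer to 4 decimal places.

0.0430

P(Store=Airport) = 0.065 + 0.088 + 0.047 + 0.083 = 0.283.
P(Category=home) = 0.028 + 0.013 + 0.083 + 0.017 + 0.011 = 0.152.
Product: 0.283 × 0.152 = 0.0430.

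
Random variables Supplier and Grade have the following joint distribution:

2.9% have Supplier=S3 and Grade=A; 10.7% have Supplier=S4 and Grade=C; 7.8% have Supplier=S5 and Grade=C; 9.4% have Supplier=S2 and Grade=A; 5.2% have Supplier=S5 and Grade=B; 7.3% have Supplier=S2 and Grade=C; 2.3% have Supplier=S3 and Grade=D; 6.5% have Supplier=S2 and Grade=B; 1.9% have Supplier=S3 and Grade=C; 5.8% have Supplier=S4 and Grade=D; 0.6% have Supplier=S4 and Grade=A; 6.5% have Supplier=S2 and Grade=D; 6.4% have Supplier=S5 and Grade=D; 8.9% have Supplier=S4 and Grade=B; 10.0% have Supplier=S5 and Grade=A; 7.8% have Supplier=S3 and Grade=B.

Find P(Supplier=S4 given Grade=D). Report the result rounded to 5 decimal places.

0.27619

P(Grade=D) = 0.065 + 0.023 + 0.058 + 0.064 = 0.210.
P(Supplier=S4 | Grade=D) = 0.058/0.210 = 0.27619.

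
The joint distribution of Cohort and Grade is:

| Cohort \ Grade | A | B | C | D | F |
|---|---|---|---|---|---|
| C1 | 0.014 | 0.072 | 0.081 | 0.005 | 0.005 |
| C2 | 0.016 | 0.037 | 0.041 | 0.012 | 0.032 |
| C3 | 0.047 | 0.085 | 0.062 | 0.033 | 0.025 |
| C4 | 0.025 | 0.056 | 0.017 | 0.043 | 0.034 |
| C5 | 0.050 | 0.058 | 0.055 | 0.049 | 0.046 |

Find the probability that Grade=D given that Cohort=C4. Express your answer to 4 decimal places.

0.2457

P(Cohort=C4) = 0.025 + 0.056 + 0.017 + 0.043 + 0.034 = 0.175.
P(Grade=D | Cohort=C4) = 0.043/0.175 = 0.2457.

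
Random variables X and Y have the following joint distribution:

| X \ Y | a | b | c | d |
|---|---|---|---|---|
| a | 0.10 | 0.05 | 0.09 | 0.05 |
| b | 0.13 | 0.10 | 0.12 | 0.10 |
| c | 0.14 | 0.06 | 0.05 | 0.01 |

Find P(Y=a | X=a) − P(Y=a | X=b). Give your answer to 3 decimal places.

P(X=a) = 0.10 + 0.05 + 0.09 + 0.05 = 0.29; P(Y=a | X=a) = 0.10/0.29 = 0.3448.
P(X=b) = 0.13 + 0.10 + 0.12 + 0.10 = 0.45; P(Y=a | X=b) = 0.13/0.45 = 0.2889.
Difference = 0.056.

0.056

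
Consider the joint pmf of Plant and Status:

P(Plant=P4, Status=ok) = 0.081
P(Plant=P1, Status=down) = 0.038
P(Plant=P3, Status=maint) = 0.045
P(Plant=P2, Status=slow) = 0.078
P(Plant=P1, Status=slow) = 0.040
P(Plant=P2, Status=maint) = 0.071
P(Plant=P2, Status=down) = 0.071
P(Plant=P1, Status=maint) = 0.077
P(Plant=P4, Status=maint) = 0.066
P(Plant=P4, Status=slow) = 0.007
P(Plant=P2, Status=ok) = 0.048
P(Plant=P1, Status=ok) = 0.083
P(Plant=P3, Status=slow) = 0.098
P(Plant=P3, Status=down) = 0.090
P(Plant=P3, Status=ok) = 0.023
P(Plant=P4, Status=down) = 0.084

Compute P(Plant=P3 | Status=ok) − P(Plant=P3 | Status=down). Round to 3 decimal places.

P(Status=ok) = 0.083 + 0.048 + 0.023 + 0.081 = 0.235; P(Plant=P3 | Status=ok) = 0.023/0.235 = 0.0979.
P(Status=down) = 0.038 + 0.071 + 0.090 + 0.084 = 0.283; P(Plant=P3 | Status=down) = 0.090/0.283 = 0.3180.
Difference = -0.220.

-0.220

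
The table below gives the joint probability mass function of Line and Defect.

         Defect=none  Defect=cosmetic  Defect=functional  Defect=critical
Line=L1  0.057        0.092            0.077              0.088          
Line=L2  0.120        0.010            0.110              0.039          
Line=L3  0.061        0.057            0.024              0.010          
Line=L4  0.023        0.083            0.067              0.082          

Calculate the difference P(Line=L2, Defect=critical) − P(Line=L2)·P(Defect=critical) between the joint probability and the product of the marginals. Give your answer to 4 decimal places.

P(Line=L2) = 0.120 + 0.010 + 0.110 + 0.039 = 0.279.
P(Defect=critical) = 0.088 + 0.039 + 0.010 + 0.082 = 0.219.
P(Line=L2, Defect=critical) − P(Line=L2)P(Defect=critical) = 0.039 − 0.279×0.219 = -0.0221.

-0.0221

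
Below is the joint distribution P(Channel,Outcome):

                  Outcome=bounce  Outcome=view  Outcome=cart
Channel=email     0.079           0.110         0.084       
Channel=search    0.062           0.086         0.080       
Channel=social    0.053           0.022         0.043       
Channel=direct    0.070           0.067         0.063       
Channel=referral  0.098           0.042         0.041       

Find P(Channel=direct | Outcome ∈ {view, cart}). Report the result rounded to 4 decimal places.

0.2038

P(Outcome=view) = 0.110 + 0.086 + 0.022 + 0.067 + 0.042 = 0.327.
P(Outcome=cart) = 0.084 + 0.080 + 0.043 + 0.063 + 0.041 = 0.311.
P(Outcome ∈ {view, cart}) = 0.327 + 0.311 = 0.638; P(Channel=direct, Outcome ∈ {view, cart}) = 0.067 + 0.063 = 0.130.
P(Channel=direct | Outcome ∈ {view, cart}) = 0.130/0.638 = 0.2038.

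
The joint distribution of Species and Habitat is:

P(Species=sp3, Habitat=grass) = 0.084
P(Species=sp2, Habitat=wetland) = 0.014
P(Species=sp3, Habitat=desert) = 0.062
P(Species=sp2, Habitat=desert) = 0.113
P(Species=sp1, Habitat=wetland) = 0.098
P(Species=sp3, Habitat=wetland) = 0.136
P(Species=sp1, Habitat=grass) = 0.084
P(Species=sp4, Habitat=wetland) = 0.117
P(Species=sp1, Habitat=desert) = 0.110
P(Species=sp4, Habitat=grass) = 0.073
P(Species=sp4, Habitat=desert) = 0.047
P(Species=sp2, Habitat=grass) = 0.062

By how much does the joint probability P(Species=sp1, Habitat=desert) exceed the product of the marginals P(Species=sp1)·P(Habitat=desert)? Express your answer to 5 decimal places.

0.01306

P(Species=sp1) = 0.084 + 0.098 + 0.110 = 0.292.
P(Habitat=desert) = 0.110 + 0.113 + 0.062 + 0.047 = 0.332.
P(Species=sp1, Habitat=desert) − P(Species=sp1)P(Habitat=desert) = 0.110 − 0.292×0.332 = 0.01306.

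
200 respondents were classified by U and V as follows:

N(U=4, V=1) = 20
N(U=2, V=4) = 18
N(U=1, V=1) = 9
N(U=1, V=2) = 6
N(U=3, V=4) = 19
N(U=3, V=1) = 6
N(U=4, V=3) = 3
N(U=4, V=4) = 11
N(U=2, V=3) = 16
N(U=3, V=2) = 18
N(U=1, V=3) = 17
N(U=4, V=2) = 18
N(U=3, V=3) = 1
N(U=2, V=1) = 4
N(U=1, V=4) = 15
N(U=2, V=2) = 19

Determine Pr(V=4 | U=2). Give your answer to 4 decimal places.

0.3158

Total with U=2: 4 + 19 + 16 + 18 = 57.
P(V=4 | U=2) = 18/57 = 0.3158.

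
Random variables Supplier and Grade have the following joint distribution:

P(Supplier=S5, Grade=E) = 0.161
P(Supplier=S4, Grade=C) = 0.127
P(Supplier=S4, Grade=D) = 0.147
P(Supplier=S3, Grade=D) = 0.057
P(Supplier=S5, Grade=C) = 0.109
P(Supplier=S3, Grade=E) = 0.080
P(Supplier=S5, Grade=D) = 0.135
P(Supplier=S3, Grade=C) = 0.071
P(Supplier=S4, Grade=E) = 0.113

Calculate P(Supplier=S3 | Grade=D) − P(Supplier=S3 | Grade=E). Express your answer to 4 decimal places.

P(Grade=D) = 0.057 + 0.147 + 0.135 = 0.339; P(Supplier=S3 | Grade=D) = 0.057/0.339 = 0.16814.
P(Grade=E) = 0.080 + 0.113 + 0.161 = 0.354; P(Supplier=S3 | Grade=E) = 0.080/0.354 = 0.22599.
Difference = -0.0578.

-0.0578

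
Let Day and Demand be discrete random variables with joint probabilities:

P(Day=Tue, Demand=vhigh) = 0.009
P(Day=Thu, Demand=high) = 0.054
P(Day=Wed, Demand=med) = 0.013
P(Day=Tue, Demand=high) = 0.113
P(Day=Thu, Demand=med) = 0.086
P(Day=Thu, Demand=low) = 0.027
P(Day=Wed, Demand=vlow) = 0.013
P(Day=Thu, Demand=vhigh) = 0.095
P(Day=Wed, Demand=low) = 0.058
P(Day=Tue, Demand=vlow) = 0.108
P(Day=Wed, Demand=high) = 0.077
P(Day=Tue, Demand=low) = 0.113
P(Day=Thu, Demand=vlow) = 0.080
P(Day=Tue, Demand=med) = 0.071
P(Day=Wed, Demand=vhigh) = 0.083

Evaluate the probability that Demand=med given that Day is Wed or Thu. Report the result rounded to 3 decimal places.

0.169

P(Day=Wed) = 0.013 + 0.058 + 0.013 + 0.077 + 0.083 = 0.244.
P(Day=Thu) = 0.080 + 0.027 + 0.086 + 0.054 + 0.095 = 0.342.
P(Day ∈ {Wed, Thu}) = 0.244 + 0.342 = 0.586; P(Demand=med, Day ∈ {Wed, Thu}) = 0.013 + 0.086 = 0.099.
P(Demand=med | Day ∈ {Wed, Thu}) = 0.099/0.586 = 0.169.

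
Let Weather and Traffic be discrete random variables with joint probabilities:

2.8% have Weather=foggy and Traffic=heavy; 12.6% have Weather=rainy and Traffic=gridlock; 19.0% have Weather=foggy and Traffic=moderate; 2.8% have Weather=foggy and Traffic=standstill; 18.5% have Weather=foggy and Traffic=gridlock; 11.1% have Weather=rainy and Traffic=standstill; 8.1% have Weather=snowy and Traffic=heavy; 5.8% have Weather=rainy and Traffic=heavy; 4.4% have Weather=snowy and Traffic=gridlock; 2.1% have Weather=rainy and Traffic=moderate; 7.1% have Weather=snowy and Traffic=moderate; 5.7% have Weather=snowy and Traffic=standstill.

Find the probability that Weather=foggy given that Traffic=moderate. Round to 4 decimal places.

0.6738

P(Traffic=moderate) = 0.021 + 0.071 + 0.190 = 0.282.
P(Weather=foggy | Traffic=moderate) = 0.190/0.282 = 0.6738.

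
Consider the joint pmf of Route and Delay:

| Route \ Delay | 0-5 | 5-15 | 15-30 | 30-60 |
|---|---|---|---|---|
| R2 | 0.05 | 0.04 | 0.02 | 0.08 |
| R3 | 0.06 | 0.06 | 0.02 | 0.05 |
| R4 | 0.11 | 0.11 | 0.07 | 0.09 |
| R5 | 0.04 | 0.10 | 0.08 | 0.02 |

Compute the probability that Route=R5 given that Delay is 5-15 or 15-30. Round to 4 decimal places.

P(Delay=5-15) = 0.04 + 0.06 + 0.11 + 0.10 = 0.31.
P(Delay=15-30) = 0.02 + 0.02 + 0.07 + 0.08 = 0.19.
P(Delay ∈ {5-15, 15-30}) = 0.31 + 0.19 = 0.50; P(Route=R5, Delay ∈ {5-15, 15-30}) = 0.10 + 0.08 = 0.18.
P(Route=R5 | Delay ∈ {5-15, 15-30}) = 0.18/0.50 = 0.3600.

0.3600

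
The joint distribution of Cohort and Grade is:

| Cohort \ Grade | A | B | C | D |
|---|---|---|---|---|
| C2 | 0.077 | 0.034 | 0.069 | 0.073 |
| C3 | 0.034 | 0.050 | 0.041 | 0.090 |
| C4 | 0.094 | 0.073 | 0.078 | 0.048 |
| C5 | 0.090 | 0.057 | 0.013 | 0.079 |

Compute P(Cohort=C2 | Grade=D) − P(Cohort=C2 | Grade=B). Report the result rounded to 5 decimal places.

P(Grade=D) = 0.073 + 0.090 + 0.048 + 0.079 = 0.290; P(Cohort=C2 | Grade=D) = 0.073/0.290 = 0.251724.
P(Grade=B) = 0.034 + 0.050 + 0.073 + 0.057 = 0.214; P(Cohort=C2 | Grade=B) = 0.034/0.214 = 0.158879.
Difference = 0.09285.

0.09285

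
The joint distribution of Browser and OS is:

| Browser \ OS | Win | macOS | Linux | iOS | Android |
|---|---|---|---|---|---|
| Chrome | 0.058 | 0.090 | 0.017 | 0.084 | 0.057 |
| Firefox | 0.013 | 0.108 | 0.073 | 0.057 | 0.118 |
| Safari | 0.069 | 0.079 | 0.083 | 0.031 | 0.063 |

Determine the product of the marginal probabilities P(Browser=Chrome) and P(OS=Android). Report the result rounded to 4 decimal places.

P(Browser=Chrome) = 0.058 + 0.090 + 0.017 + 0.084 + 0.057 = 0.306.
P(OS=Android) = 0.057 + 0.118 + 0.063 = 0.238.
Product: 0.306 × 0.238 = 0.0728.

0.0728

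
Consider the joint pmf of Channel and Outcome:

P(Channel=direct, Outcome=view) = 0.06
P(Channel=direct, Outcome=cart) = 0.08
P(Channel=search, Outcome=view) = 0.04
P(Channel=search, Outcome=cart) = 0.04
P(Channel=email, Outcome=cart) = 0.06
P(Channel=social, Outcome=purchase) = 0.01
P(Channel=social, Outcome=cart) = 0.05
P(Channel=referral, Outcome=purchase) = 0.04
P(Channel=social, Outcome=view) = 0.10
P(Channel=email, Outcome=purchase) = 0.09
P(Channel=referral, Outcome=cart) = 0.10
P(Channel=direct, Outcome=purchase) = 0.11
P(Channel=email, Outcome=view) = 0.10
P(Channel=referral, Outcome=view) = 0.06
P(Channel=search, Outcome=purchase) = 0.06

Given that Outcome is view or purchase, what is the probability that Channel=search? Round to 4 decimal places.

P(Outcome=view) = 0.10 + 0.04 + 0.10 + 0.06 + 0.06 = 0.36.
P(Outcome=purchase) = 0.09 + 0.06 + 0.01 + 0.11 + 0.04 = 0.31.
P(Outcome ∈ {view, purchase}) = 0.36 + 0.31 = 0.67; P(Channel=search, Outcome ∈ {view, purchase}) = 0.04 + 0.06 = 0.10.
P(Channel=search | Outcome ∈ {view, purchase}) = 0.10/0.67 = 0.1493.

0.1493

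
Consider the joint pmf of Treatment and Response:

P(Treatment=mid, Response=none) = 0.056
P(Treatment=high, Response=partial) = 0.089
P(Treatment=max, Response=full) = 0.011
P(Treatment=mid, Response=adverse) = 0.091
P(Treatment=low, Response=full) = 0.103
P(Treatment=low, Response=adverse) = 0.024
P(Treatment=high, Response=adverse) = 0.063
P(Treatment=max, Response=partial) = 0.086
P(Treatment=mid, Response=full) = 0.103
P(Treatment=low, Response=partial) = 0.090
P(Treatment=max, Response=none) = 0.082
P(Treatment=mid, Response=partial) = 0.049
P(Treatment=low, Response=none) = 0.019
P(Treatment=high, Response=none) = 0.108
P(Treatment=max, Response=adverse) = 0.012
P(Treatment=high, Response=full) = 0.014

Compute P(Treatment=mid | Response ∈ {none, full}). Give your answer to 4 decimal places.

P(Response=none) = 0.019 + 0.056 + 0.108 + 0.082 = 0.265.
P(Response=full) = 0.103 + 0.103 + 0.014 + 0.011 = 0.231.
P(Response ∈ {none, full}) = 0.265 + 0.231 = 0.496; P(Treatment=mid, Response ∈ {none, full}) = 0.056 + 0.103 = 0.159.
P(Treatment=mid | Response ∈ {none, full}) = 0.159/0.496 = 0.3206.

0.3206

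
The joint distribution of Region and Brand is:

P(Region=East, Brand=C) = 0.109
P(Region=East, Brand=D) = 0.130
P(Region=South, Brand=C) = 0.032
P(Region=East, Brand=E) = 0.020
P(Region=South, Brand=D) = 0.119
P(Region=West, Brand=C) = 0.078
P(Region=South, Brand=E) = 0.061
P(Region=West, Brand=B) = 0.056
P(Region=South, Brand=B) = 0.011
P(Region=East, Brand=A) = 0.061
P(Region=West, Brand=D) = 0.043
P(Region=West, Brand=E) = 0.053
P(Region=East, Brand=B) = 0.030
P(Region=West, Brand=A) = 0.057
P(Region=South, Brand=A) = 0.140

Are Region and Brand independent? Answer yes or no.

no

P(Region=South) = 0.363 and P(Brand=C) = 0.219, so their product is 0.07950, but P(Region=South, Brand=C) = 0.032. Since these differ, Region and Brand are not independent.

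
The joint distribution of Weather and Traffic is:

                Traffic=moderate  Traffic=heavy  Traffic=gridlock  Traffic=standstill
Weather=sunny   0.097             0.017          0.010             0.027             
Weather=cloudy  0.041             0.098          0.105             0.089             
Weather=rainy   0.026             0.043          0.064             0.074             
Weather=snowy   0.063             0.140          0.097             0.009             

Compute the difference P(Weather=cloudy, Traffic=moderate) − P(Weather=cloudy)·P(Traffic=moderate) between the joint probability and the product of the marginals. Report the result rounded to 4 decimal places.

-0.0346

P(Weather=cloudy) = 0.041 + 0.098 + 0.105 + 0.089 = 0.333.
P(Traffic=moderate) = 0.097 + 0.041 + 0.026 + 0.063 = 0.227.
P(Weather=cloudy, Traffic=moderate) − P(Weather=cloudy)P(Traffic=moderate) = 0.041 − 0.333×0.227 = -0.0346.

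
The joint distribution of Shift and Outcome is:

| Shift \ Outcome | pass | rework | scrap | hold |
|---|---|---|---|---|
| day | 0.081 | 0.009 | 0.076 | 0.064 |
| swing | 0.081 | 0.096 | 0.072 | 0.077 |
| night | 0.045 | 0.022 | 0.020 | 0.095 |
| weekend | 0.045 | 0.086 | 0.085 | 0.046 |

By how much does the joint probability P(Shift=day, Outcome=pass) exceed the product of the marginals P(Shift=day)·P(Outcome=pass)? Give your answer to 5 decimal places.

P(Shift=day) = 0.081 + 0.009 + 0.076 + 0.064 = 0.230.
P(Outcome=pass) = 0.081 + 0.081 + 0.045 + 0.045 = 0.252.
P(Shift=day, Outcome=pass) − P(Shift=day)P(Outcome=pass) = 0.081 − 0.230×0.252 = 0.02304.

0.02304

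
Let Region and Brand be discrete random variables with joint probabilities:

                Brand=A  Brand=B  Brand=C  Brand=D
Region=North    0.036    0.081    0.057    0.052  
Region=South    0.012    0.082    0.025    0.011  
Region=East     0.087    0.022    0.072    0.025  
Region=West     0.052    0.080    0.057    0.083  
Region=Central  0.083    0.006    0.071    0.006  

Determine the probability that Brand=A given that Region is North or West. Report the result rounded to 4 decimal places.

0.1767

P(Region=North) = 0.036 + 0.081 + 0.057 + 0.052 = 0.226.
P(Region=West) = 0.052 + 0.080 + 0.057 + 0.083 = 0.272.
P(Region ∈ {North, West}) = 0.226 + 0.272 = 0.498; P(Brand=A, Region ∈ {North, West}) = 0.036 + 0.052 = 0.088.
P(Brand=A | Region ∈ {North, West}) = 0.088/0.498 = 0.1767.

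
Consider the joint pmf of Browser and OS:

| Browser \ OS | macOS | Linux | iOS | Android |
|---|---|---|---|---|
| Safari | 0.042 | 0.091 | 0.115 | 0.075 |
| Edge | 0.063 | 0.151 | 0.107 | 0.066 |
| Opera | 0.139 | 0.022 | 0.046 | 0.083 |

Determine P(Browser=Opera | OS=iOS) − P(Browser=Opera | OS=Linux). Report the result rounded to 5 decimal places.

0.08831

P(OS=iOS) = 0.115 + 0.107 + 0.046 = 0.268; P(Browser=Opera | OS=iOS) = 0.046/0.268 = 0.171642.
P(OS=Linux) = 0.091 + 0.151 + 0.022 = 0.264; P(Browser=Opera | OS=Linux) = 0.022/0.264 = 0.083333.
Difference = 0.08831.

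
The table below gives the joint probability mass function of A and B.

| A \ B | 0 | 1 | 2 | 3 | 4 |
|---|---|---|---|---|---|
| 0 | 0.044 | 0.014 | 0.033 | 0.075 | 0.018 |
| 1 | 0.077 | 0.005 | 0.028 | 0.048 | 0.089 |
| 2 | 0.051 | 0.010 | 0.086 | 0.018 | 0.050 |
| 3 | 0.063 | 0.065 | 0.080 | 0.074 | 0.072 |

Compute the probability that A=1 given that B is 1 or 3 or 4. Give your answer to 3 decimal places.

0.264

P(B=1) = 0.014 + 0.005 + 0.010 + 0.065 = 0.094.
P(B=3) = 0.075 + 0.048 + 0.018 + 0.074 = 0.215.
P(B=4) = 0.018 + 0.089 + 0.050 + 0.072 = 0.229.
P(B ∈ {1, 3, 4}) = 0.094 + 0.215 + 0.229 = 0.538; P(A=1, B ∈ {1, 3, 4}) = 0.005 + 0.048 + 0.089 = 0.142.
P(A=1 | B ∈ {1, 3, 4}) = 0.142/0.538 = 0.264.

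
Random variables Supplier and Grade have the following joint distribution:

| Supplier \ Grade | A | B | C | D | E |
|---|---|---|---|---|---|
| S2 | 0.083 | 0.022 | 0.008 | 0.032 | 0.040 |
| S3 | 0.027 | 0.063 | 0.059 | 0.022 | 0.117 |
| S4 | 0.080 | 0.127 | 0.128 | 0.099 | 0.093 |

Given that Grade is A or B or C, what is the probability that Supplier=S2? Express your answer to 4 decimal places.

0.1893

P(Grade=A) = 0.083 + 0.027 + 0.080 = 0.190.
P(Grade=B) = 0.022 + 0.063 + 0.127 = 0.212.
P(Grade=C) = 0.008 + 0.059 + 0.128 = 0.195.
P(Grade ∈ {A, B, C}) = 0.190 + 0.212 + 0.195 = 0.597; P(Supplier=S2, Grade ∈ {A, B, C}) = 0.083 + 0.022 + 0.008 = 0.113.
P(Supplier=S2 | Grade ∈ {A, B, C}) = 0.113/0.597 = 0.1893.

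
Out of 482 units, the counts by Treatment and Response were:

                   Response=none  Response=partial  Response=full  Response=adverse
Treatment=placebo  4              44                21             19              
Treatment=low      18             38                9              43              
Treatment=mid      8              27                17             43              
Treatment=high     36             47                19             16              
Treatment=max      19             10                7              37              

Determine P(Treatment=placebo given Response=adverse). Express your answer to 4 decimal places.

0.1203

Total with Response=adverse: 19 + 43 + 43 + 16 + 37 = 158.
P(Treatment=placebo | Response=adverse) = 19/158 = 0.1203.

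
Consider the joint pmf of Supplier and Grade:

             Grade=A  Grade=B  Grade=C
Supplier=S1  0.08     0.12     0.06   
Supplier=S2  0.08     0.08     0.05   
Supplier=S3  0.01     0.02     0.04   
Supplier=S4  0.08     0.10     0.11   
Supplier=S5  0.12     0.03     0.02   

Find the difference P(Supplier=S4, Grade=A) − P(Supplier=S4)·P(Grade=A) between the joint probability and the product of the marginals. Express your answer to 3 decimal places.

-0.027

P(Supplier=S4) = 0.08 + 0.10 + 0.11 = 0.29.
P(Grade=A) = 0.08 + 0.08 + 0.01 + 0.08 + 0.12 = 0.37.
P(Supplier=S4, Grade=A) − P(Supplier=S4)P(Grade=A) = 0.08 − 0.29×0.37 = -0.027.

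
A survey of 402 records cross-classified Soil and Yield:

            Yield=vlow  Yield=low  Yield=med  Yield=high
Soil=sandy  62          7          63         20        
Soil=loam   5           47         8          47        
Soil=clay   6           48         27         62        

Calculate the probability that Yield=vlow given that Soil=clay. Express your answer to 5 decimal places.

Total with Soil=clay: 6 + 48 + 27 + 62 = 143.
P(Yield=vlow | Soil=clay) = 6/143 = 0.04196.

0.04196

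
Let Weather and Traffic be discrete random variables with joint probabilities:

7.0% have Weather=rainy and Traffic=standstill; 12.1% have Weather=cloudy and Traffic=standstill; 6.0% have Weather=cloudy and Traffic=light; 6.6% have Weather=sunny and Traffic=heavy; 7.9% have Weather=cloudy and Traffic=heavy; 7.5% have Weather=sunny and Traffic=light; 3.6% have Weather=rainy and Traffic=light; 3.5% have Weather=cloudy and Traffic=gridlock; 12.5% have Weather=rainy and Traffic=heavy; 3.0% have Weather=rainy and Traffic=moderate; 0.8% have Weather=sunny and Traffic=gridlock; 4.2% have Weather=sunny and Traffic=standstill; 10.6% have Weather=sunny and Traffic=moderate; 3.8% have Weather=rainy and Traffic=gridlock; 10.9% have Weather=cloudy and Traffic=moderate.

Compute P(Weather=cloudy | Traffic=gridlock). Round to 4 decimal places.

0.4321

P(Traffic=gridlock) = 0.008 + 0.035 + 0.038 = 0.081.
P(Weather=cloudy | Traffic=gridlock) = 0.035/0.081 = 0.4321.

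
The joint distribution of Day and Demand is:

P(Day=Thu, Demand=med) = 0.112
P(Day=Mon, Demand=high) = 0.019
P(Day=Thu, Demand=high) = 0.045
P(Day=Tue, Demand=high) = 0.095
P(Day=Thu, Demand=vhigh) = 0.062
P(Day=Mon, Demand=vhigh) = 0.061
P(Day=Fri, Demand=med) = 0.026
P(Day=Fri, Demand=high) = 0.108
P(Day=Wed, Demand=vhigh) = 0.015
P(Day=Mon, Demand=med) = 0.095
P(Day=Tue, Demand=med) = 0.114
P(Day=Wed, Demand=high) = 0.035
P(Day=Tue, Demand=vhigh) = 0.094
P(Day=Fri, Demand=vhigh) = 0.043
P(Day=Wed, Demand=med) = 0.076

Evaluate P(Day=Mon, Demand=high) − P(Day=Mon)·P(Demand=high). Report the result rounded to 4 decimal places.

-0.0339

P(Day=Mon) = 0.095 + 0.019 + 0.061 = 0.175.
P(Demand=high) = 0.019 + 0.095 + 0.035 + 0.045 + 0.108 = 0.302.
P(Day=Mon, Demand=high) − P(Day=Mon)P(Demand=high) = 0.019 − 0.175×0.302 = -0.0339.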